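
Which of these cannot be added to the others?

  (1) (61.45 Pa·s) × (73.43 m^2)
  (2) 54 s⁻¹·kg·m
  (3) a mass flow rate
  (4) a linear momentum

(3)

In SI base units:
  (1) [kg·m⁻¹·s⁻¹] · [m²] = kg·m·s⁻¹
  (2) kg·m·s⁻¹
  (3) [mass flow rate] = kg·s⁻¹
  (4) [linear momentum] = kg·m·s⁻¹
All reduce to kg·m·s⁻¹ except (3), which is kg·s⁻¹.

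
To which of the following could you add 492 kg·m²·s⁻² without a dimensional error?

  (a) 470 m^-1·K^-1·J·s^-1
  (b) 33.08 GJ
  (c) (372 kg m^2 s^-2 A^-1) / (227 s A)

Reference: kg·m²·s⁻².
Each option:
  (a) J·s⁻¹·m⁻¹·K⁻¹ = N·m·s⁻¹·m⁻¹·K⁻¹ = kg·m·s⁻³·K⁻¹
  (b) J = N·m = kg·m²·s⁻²  ← same
  (c) [kg·m²·s⁻²·A⁻¹] / [s·A] = kg·m²·s⁻³·A⁻²
Only (b) matches kg·m²·s⁻².

(b)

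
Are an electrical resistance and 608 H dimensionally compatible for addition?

Work out the base dimensions of each:
  an electrical resistance:  [electrical resistance] = kg·m²·s⁻³·A⁻²
  608 H:  H = V·s·A⁻¹ = kg·m²·s⁻²·A⁻²
kg·m²·s⁻³·A⁻² ≠ kg·m²·s⁻²·A⁻², so they cannot be added.

No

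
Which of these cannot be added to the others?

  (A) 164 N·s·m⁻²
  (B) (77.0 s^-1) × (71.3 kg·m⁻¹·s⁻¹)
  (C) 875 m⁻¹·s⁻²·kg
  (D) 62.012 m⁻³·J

(A)

Expand each in SI base units:
  (A) N·s·m⁻² = kg·m·s⁻²·s·m⁻² = kg·m⁻¹·s⁻¹
  (B) [s⁻¹] · [kg·m⁻¹·s⁻¹] = kg·m⁻¹·s⁻²
  (C) kg·m⁻¹·s⁻²
  (D) J·m⁻³ = N·m·m⁻³ = kg·m⁻¹·s⁻²
All reduce to kg·m⁻¹·s⁻² except (A), which is kg·m⁻¹·s⁻¹.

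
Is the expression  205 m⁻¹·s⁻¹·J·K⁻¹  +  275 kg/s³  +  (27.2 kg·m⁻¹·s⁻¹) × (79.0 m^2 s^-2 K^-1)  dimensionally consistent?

Work out the base dimensions of each:
  205 m⁻¹·s⁻¹·J·K⁻¹:  J·s⁻¹·m⁻¹·K⁻¹ = N·m·s⁻¹·m⁻¹·K⁻¹ = kg·m·s⁻³·K⁻¹
  275 kg/s³:  kg·s⁻³
  (27.2 kg·m⁻¹·s⁻¹) × (79.0 m^2 s^-2 K^-1):  [kg·m⁻¹·s⁻¹] · [m²·s⁻²·K⁻¹] = kg·m·s⁻³·K⁻¹
The terms do not share a single dimension (kg·m·s⁻³·K⁻¹ vs kg·s⁻³).

No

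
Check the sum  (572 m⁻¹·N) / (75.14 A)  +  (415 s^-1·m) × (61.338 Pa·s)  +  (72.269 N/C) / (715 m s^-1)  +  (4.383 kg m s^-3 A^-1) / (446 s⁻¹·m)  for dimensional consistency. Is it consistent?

No

Work out the base dimensions of each:
  (572 m⁻¹·N) / (75.14 A):  [kg·s⁻²] / [A] = kg·s⁻²·A⁻¹
  (415 s^-1·m) × (61.338 Pa·s):  [m·s⁻¹] · [kg·m⁻¹·s⁻¹] = kg·s⁻²
  (72.269 N/C) / (715 m s^-1):  [kg·m·s⁻³·A⁻¹] / [m·s⁻¹] = kg·s⁻²·A⁻¹
  (4.383 kg m s^-3 A^-1) / (446 s⁻¹·m):  [kg·m·s⁻³·A⁻¹] / [m·s⁻¹] = kg·s⁻²·A⁻¹
The terms do not share a single dimension (kg·s⁻² vs kg·s⁻²·A⁻¹).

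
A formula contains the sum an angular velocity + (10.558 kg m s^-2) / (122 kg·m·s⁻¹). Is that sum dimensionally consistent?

Yes

Expand each in SI base units:
  an angular velocity:  [angular velocity] = s⁻¹
  (10.558 kg m s^-2) / (122 kg·m·s⁻¹):  [kg·m·s⁻²] / [kg·m·s⁻¹] = s⁻¹
Both are s⁻¹, so they have the same dimensions and can be added.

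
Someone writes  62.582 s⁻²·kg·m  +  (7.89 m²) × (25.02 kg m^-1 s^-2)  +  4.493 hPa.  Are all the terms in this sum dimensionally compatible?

No

Work out the base dimensions of each:
  62.582 s⁻²·kg·m:  kg·m·s⁻²
  (7.89 m²) × (25.02 kg m^-1 s^-2):  [m²] · [kg·m⁻¹·s⁻²] = kg·m·s⁻²
  4.493 hPa:  Pa = N·m⁻² = kg·m⁻¹·s⁻²
The terms do not share a single dimension (kg·m·s⁻² vs kg·m⁻¹·s⁻²).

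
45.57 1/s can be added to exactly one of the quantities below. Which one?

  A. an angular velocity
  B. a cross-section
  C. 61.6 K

A.

Reference: s⁻¹.
Each option:
  A. [angular velocity] = s⁻¹  ← same
  B. [cross-section] = m²
  C. K
Only A. matches s⁻¹.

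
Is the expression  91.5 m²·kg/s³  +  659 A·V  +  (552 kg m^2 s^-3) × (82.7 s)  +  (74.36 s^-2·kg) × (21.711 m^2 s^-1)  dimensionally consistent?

No

Reduce each to base SI dimensions:
  91.5 m²·kg/s³:  kg·m²·s⁻³
  659 A·V:  V·A = J·C⁻¹·A = kg·m²·s⁻³
  (552 kg m^2 s^-3) × (82.7 s):  [kg·m²·s⁻³] · [s] = kg·m²·s⁻²
  (74.36 s^-2·kg) × (21.711 m^2 s^-1):  [kg·s⁻²] · [m²·s⁻¹] = kg·m²·s⁻³
The terms do not share a single dimension (kg·m²·s⁻² vs kg·m²·s⁻³).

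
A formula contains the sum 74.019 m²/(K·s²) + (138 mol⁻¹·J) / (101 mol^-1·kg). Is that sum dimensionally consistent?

No

Reduce each to base SI dimensions:
  74.019 m²/(K·s²):  m²·s⁻²·K⁻¹
  (138 mol⁻¹·J) / (101 mol^-1·kg):  [kg·m²·s⁻²·mol⁻¹] / [kg·mol⁻¹] = m²·s⁻²
m²·s⁻²·K⁻¹ ≠ m²·s⁻², so they cannot be added.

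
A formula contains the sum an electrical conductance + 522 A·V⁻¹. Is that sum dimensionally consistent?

In SI base units:
  an electrical conductance:  [electrical conductance] = kg⁻¹·m⁻²·s³·A²
  522 A·V⁻¹:  A·V⁻¹ = A·(J·C⁻¹)⁻¹ = kg⁻¹·m⁻²·s³·A²
Both are kg⁻¹·m⁻²·s³·A², so they have the same dimensions and can be added.

Yes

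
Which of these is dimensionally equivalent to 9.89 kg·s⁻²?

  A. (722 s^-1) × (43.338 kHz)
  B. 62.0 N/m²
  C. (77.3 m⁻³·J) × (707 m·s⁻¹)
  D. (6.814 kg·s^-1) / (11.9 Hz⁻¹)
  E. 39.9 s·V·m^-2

D.

Reference: kg·s⁻².
Each option:
  A. [s⁻¹] · [s⁻¹] = s⁻²
  B. N·m⁻² = kg·m·s⁻²·m⁻² = kg·m⁻¹·s⁻²
  C. [kg·m⁻¹·s⁻²] · [m·s⁻¹] = kg·s⁻³
  D. [kg·s⁻¹] / [s] = kg·s⁻²  ← same
  E. V·s·m⁻² = J·C⁻¹·s·m⁻² = kg·s⁻²·A⁻¹
Only D. matches kg·s⁻².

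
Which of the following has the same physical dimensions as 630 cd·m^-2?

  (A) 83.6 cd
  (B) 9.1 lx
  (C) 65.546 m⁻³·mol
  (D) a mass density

Reference: cd·m⁻² = m⁻²·cd.
Each option:
  (A) cd
  (B) lx = lm·m⁻² = m⁻²·cd  ← same
  (C) m⁻³·mol
  (D) [mass density] = kg·m⁻³
Only (B) matches m⁻²·cd.

(B)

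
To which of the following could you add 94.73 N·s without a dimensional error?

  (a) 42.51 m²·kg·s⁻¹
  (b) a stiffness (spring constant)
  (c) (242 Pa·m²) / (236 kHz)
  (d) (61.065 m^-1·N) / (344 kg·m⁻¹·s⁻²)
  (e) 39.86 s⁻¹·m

(c)

Reference: N·s = kg·m·s⁻²·s = kg·m·s⁻¹.
Each option:
  (a) kg·m²·s⁻¹
  (b) [stiffness (spring constant)] = kg·s⁻²
  (c) [kg·m·s⁻²] / [s⁻¹] = kg·m·s⁻¹  ← same
  (d) [kg·s⁻²] / [kg·m⁻¹·s⁻²] = m
  (e) m·s⁻¹
Only (c) matches kg·m·s⁻¹.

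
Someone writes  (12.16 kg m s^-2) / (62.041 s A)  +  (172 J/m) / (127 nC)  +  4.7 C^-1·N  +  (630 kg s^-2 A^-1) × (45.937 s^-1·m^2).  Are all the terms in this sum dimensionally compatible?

No

Expand each in SI base units:
  (12.16 kg m s^-2) / (62.041 s A):  [kg·m·s⁻²] / [s·A] = kg·m·s⁻³·A⁻¹
  (172 J/m) / (127 nC):  [kg·m·s⁻²] / [s·A] = kg·m·s⁻³·A⁻¹
  4.7 C^-1·N:  N·C⁻¹ = kg·m·s⁻²·(s·A)⁻¹ = kg·m·s⁻³·A⁻¹
  (630 kg s^-2 A^-1) × (45.937 s^-1·m^2):  [kg·s⁻²·A⁻¹] · [m²·s⁻¹] = kg·m²·s⁻³·A⁻¹
The terms do not share a single dimension (kg·m²·s⁻³·A⁻¹ vs kg·m·s⁻³·A⁻¹).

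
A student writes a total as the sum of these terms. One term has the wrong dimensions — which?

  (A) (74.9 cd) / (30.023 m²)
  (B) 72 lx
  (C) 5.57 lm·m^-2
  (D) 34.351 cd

Reduce each to base SI dimensions:
  (A) [cd] / [m²] = m⁻²·cd
  (B) lx = lm·m⁻² = m⁻²·cd
  (C) lm·m⁻² = cd·m⁻² = m⁻²·cd
  (D) cd
All reduce to m⁻²·cd except (D), which is cd.

(D)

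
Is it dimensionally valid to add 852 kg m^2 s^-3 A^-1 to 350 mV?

Work out the base dimensions of each:
  852 kg m^2 s^-3 A^-1:  kg·m²·s⁻³·A⁻¹
  350 mV:  V = J·C⁻¹ = kg·m²·s⁻³·A⁻¹
Both are kg·m²·s⁻³·A⁻¹, so they have the same dimensions and can be added.

Yes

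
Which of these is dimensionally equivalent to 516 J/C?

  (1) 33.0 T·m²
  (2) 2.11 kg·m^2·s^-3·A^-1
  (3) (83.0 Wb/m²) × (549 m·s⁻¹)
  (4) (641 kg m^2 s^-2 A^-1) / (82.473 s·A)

Reference: J·C⁻¹ = N·m·(s·A)⁻¹ = kg·m²·s⁻³·A⁻¹.
Each option:
  (1) T·m² = Wb·m⁻²·m² = kg·m²·s⁻²·A⁻¹
  (2) kg·m²·s⁻³·A⁻¹  ← same
  (3) [kg·s⁻²·A⁻¹] · [m·s⁻¹] = kg·m·s⁻³·A⁻¹
  (4) [kg·m²·s⁻²·A⁻¹] / [s·A] = kg·m²·s⁻³·A⁻²
Only (2) matches kg·m²·s⁻³·A⁻¹.

(2)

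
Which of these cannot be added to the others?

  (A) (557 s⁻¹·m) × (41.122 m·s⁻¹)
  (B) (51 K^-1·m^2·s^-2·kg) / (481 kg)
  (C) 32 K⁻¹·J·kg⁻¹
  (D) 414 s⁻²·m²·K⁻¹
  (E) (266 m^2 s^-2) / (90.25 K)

In SI base units:
  (A) [m·s⁻¹] · [m·s⁻¹] = m²·s⁻²
  (B) [kg·m²·s⁻²·K⁻¹] / [kg] = m²·s⁻²·K⁻¹
  (C) J·kg⁻¹·K⁻¹ = N·m·kg⁻¹·K⁻¹ = m²·s⁻²·K⁻¹
  (D) m²·s⁻²·K⁻¹
  (E) [m²·s⁻²] / [K] = m²·s⁻²·K⁻¹
All reduce to m²·s⁻²·K⁻¹ except (A), which is m²·s⁻².

(A)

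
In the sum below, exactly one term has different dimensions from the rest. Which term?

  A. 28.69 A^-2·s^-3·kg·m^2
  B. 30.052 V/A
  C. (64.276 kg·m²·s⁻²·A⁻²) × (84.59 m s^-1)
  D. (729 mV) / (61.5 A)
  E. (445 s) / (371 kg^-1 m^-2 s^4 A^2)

C.

Expand each in SI base units:
  A. kg·m²·s⁻³·A⁻²
  B. V·A⁻¹ = J·C⁻¹·A⁻¹ = kg·m²·s⁻³·A⁻²
  C. [kg·m²·s⁻²·A⁻²] · [m·s⁻¹] = kg·m³·s⁻³·A⁻²
  D. [kg·m²·s⁻³·A⁻¹] / [A] = kg·m²·s⁻³·A⁻²
  E. [s] / [kg⁻¹·m⁻²·s⁴·A²] = kg·m²·s⁻³·A⁻²
All reduce to kg·m²·s⁻³·A⁻² except C., which is kg·m³·s⁻³·A⁻².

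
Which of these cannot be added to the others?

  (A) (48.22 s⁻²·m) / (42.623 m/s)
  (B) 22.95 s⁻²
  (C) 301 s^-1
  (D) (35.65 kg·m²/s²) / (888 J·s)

In SI base units:
  (A) [m·s⁻²] / [m·s⁻¹] = s⁻¹
  (B) s⁻²
  (C) s⁻¹
  (D) [kg·m²·s⁻²] / [kg·m²·s⁻¹] = s⁻¹
All reduce to s⁻¹ except (B), which is s⁻².

(B)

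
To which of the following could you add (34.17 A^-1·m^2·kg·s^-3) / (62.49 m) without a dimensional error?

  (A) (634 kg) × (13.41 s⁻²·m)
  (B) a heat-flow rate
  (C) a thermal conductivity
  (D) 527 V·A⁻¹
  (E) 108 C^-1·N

(E)

Reference: [kg·m²·s⁻³·A⁻¹] / [m] = kg·m·s⁻³·A⁻¹.
Each option:
  (A) [kg] · [m·s⁻²] = kg·m·s⁻²
  (B) [heat-flow rate] = kg·m²·s⁻³
  (C) [thermal conductivity] = kg·m·s⁻³·K⁻¹
  (D) V·A⁻¹ = J·C⁻¹·A⁻¹ = kg·m²·s⁻³·A⁻²
  (E) N·C⁻¹ = kg·m·s⁻²·(s·A)⁻¹ = kg·m·s⁻³·A⁻¹  ← same
Only (E) matches kg·m·s⁻³·A⁻¹.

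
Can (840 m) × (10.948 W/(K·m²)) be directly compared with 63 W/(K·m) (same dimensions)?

Yes

Expand each in SI base units:
  (840 m) × (10.948 W/(K·m²)):  [m] · [kg·s⁻³·K⁻¹] = kg·m·s⁻³·K⁻¹
  63 W/(K·m):  W·m⁻¹·K⁻¹ = J·s⁻¹·m⁻¹·K⁻¹ = kg·m·s⁻³·K⁻¹
Both are kg·m·s⁻³·K⁻¹, so they have the same dimensions and can be added.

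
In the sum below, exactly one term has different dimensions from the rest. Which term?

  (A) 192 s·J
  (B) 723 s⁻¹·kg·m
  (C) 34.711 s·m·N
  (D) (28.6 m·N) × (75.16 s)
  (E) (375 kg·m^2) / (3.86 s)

(B)

Dimensions:
  (A) J·s = N·m·s = kg·m²·s⁻¹
  (B) kg·m·s⁻¹
  (C) N·m·s = kg·m·s⁻²·m·s = kg·m²·s⁻¹
  (D) [kg·m²·s⁻²] · [s] = kg·m²·s⁻¹
  (E) [kg·m²] / [s] = kg·m²·s⁻¹
All reduce to kg·m²·s⁻¹ except (B), which is kg·m·s⁻¹.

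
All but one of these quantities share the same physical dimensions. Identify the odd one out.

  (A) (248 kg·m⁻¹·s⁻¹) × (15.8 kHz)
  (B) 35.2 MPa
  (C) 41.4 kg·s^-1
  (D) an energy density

Dimensions:
  (A) [kg·m⁻¹·s⁻¹] · [s⁻¹] = kg·m⁻¹·s⁻²
  (B) Pa = N·m⁻² = kg·m⁻¹·s⁻²
  (C) kg·s⁻¹
  (D) [energy density] = kg·m⁻¹·s⁻²
All reduce to kg·m⁻¹·s⁻² except (C), which is kg·s⁻¹.

(C)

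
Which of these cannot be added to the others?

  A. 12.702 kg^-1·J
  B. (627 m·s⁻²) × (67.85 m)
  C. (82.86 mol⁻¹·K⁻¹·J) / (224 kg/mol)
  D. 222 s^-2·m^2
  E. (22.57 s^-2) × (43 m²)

C.

In SI base units:
  A. J·kg⁻¹ = N·m·kg⁻¹ = m²·s⁻²
  B. [m·s⁻²] · [m] = m²·s⁻²
  C. [kg·m²·s⁻²·K⁻¹·mol⁻¹] / [kg·mol⁻¹] = m²·s⁻²·K⁻¹
  D. m²·s⁻²
  E. [s⁻²] · [m²] = m²·s⁻²
All reduce to m²·s⁻² except C., which is m²·s⁻²·K⁻¹.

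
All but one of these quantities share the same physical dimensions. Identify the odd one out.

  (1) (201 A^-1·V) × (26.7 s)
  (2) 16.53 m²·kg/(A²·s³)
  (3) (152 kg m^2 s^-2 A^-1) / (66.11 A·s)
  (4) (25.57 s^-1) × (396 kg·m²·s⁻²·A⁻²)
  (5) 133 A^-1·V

Work out the base dimensions of each:
  (1) [kg·m²·s⁻³·A⁻²] · [s] = kg·m²·s⁻²·A⁻²
  (2) kg·m²·s⁻³·A⁻²
  (3) [kg·m²·s⁻²·A⁻¹] / [s·A] = kg·m²·s⁻³·A⁻²
  (4) [s⁻¹] · [kg·m²·s⁻²·A⁻²] = kg·m²·s⁻³·A⁻²
  (5) V·A⁻¹ = J·C⁻¹·A⁻¹ = kg·m²·s⁻³·A⁻²
All reduce to kg·m²·s⁻³·A⁻² except (1), which is kg·m²·s⁻²·A⁻².

(1)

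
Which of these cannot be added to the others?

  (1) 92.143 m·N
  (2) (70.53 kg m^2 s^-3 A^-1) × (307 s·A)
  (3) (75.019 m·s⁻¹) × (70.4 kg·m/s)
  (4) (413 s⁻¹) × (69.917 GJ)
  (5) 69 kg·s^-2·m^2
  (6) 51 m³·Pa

In SI base units:
  (1) N·m = kg·m·s⁻²·m = kg·m²·s⁻²
  (2) [kg·m²·s⁻³·A⁻¹] · [s·A] = kg·m²·s⁻²
  (3) [m·s⁻¹] · [kg·m·s⁻¹] = kg·m²·s⁻²
  (4) [s⁻¹] · [kg·m²·s⁻²] = kg·m²·s⁻³
  (5) kg·m²·s⁻²
  (6) Pa·m³ = N·m⁻²·m³ = kg·m²·s⁻²
All reduce to kg·m²·s⁻² except (4), which is kg·m²·s⁻³.

(4)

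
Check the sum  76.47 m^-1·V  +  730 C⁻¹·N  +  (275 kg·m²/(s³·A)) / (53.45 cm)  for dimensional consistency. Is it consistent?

Dimensions:
  76.47 m^-1·V:  V·m⁻¹ = J·C⁻¹·m⁻¹ = kg·m·s⁻³·A⁻¹
  730 C⁻¹·N:  N·C⁻¹ = kg·m·s⁻²·(s·A)⁻¹ = kg·m·s⁻³·A⁻¹
  (275 kg·m²/(s³·A)) / (53.45 cm):  [kg·m²·s⁻³·A⁻¹] / [m] = kg·m·s⁻³·A⁻¹
Every term reduces to kg·m·s⁻³·A⁻¹.

Yes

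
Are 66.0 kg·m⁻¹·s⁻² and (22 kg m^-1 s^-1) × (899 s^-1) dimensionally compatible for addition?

Yes

In SI base units:
  66.0 kg·m⁻¹·s⁻²:  kg·m⁻¹·s⁻²
  (22 kg m^-1 s^-1) × (899 s^-1):  [kg·m⁻¹·s⁻¹] · [s⁻¹] = kg·m⁻¹·s⁻²
Both are kg·m⁻¹·s⁻², so they have the same dimensions and can be added.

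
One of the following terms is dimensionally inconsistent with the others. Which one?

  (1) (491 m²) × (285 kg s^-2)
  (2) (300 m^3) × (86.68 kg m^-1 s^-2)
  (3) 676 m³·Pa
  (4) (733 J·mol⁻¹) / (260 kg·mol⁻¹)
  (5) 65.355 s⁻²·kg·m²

(4)

Expand each in SI base units:
  (1) [m²] · [kg·s⁻²] = kg·m²·s⁻²
  (2) [m³] · [kg·m⁻¹·s⁻²] = kg·m²·s⁻²
  (3) Pa·m³ = N·m⁻²·m³ = kg·m²·s⁻²
  (4) [kg·m²·s⁻²·mol⁻¹] / [kg·mol⁻¹] = m²·s⁻²
  (5) kg·m²·s⁻²
All reduce to kg·m²·s⁻² except (4), which is m²·s⁻².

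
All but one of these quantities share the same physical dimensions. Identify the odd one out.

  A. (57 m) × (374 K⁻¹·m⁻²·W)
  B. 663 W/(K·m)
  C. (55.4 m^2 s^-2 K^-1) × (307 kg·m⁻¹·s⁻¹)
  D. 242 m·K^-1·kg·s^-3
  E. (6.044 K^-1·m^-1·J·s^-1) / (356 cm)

Dimensions:
  A. [m] · [kg·s⁻³·K⁻¹] = kg·m·s⁻³·K⁻¹
  B. W·m⁻¹·K⁻¹ = J·s⁻¹·m⁻¹·K⁻¹ = kg·m·s⁻³·K⁻¹
  C. [m²·s⁻²·K⁻¹] · [kg·m⁻¹·s⁻¹] = kg·m·s⁻³·K⁻¹
  D. kg·m·s⁻³·K⁻¹
  E. [kg·m·s⁻³·K⁻¹] / [m] = kg·s⁻³·K⁻¹
All reduce to kg·m·s⁻³·K⁻¹ except E., which is kg·s⁻³·K⁻¹.

E.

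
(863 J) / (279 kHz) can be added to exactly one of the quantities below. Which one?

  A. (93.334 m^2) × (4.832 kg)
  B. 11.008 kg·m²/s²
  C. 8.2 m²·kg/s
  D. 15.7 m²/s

Reference: [kg·m²·s⁻²] / [s⁻¹] = kg·m²·s⁻¹.
Each option:
  A. [m²] · [kg] = kg·m²
  B. kg·m²·s⁻²
  C. kg·m²·s⁻¹  ← same
  D. m²·s⁻¹
Only C. matches kg·m²·s⁻¹.

C.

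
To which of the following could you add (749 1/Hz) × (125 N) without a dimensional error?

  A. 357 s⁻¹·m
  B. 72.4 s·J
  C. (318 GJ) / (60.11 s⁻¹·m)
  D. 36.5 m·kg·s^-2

Reference: [s] · [kg·m·s⁻²] = kg·m·s⁻¹.
Each option:
  A. m·s⁻¹
  B. J·s = N·m·s = kg·m²·s⁻¹
  C. [kg·m²·s⁻²] / [m·s⁻¹] = kg·m·s⁻¹  ← same
  D. kg·m·s⁻²
Only C. matches kg·m·s⁻¹.

C.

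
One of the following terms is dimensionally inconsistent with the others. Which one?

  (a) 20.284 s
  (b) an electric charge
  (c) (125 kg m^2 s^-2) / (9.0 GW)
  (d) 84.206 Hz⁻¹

Work out the base dimensions of each:
  (a) s
  (b) [electric charge] = s·A
  (c) [kg·m²·s⁻²] / [kg·m²·s⁻³] = s
  (d) Hz⁻¹ = (s⁻¹)⁻¹ = s
All reduce to s except (b), which is s·A.

(b)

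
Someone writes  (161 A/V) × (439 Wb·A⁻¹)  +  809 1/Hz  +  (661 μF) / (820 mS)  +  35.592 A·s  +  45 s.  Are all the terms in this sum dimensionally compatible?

Expand each in SI base units:
  (161 A/V) × (439 Wb·A⁻¹):  [kg⁻¹·m⁻²·s³·A²] · [kg·m²·s⁻²·A⁻²] = s
  809 1/Hz:  Hz⁻¹ = (s⁻¹)⁻¹ = s
  (661 μF) / (820 mS):  [kg⁻¹·m⁻²·s⁴·A²] / [kg⁻¹·m⁻²·s³·A²] = s
  35.592 A·s:  A·s = s·A
  45 s:  s
The terms do not share a single dimension (s vs s·A).

No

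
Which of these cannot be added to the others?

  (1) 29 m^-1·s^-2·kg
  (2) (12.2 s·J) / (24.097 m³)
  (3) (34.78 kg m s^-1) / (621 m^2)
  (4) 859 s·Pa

Reduce each to base SI dimensions:
  (1) kg·m⁻¹·s⁻²
  (2) [kg·m²·s⁻¹] / [m³] = kg·m⁻¹·s⁻¹
  (3) [kg·m·s⁻¹] / [m²] = kg·m⁻¹·s⁻¹
  (4) Pa·s = N·m⁻²·s = kg·m⁻¹·s⁻¹
All reduce to kg·m⁻¹·s⁻¹ except (1), which is kg·m⁻¹·s⁻².

(1)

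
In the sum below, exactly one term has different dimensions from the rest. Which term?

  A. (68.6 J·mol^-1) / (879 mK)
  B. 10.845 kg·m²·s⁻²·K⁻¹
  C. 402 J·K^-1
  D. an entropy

A.

In SI base units:
  A. [kg·m²·s⁻²·mol⁻¹] / [K] = kg·m²·s⁻²·K⁻¹·mol⁻¹
  B. kg·m²·s⁻²·K⁻¹
  C. J·K⁻¹ = N·m·K⁻¹ = kg·m²·s⁻²·K⁻¹
  D. [entropy] = kg·m²·s⁻²·K⁻¹
All reduce to kg·m²·s⁻²·K⁻¹ except A., which is kg·m²·s⁻²·K⁻¹·mol⁻¹.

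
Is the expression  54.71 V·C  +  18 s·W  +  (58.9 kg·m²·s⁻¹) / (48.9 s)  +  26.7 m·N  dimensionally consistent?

Work out the base dimensions of each:
  54.71 V·C:  C·V = s·A·J·C⁻¹ = kg·m²·s⁻²
  18 s·W:  W·s = J·s⁻¹·s = kg·m²·s⁻²
  (58.9 kg·m²·s⁻¹) / (48.9 s):  [kg·m²·s⁻¹] / [s] = kg·m²·s⁻²
  26.7 m·N:  N·m = kg·m·s⁻²·m = kg·m²·s⁻²
Every term reduces to kg·m²·s⁻².

Yes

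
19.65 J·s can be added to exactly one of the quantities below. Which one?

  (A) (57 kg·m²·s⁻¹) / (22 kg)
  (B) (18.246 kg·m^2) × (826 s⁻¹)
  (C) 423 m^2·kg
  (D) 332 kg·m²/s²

Reference: J·s = N·m·s = kg·m²·s⁻¹.
Each option:
  (A) [kg·m²·s⁻¹] / [kg] = m²·s⁻¹
  (B) [kg·m²] · [s⁻¹] = kg·m²·s⁻¹  ← same
  (C) kg·m²
  (D) kg·m²·s⁻²
Only (B) matches kg·m²·s⁻¹.

(B)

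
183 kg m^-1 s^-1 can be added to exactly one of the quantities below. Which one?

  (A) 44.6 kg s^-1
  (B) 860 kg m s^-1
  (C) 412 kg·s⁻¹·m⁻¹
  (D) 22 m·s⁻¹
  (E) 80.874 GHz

Reference: kg·m⁻¹·s⁻¹.
Each option:
  (A) kg·s⁻¹
  (B) kg·m·s⁻¹
  (C) kg·m⁻¹·s⁻¹  ← same
  (D) m·s⁻¹
  (E) Hz = s⁻¹
Only (C) matches kg·m⁻¹·s⁻¹.

(C)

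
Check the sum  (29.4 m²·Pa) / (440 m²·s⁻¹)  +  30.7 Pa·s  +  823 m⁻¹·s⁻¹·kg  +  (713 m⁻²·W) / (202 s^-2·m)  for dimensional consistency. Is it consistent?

Yes

Reduce each to base SI dimensions:
  (29.4 m²·Pa) / (440 m²·s⁻¹):  [kg·m·s⁻²] / [m²·s⁻¹] = kg·m⁻¹·s⁻¹
  30.7 Pa·s:  Pa·s = N·m⁻²·s = kg·m⁻¹·s⁻¹
  823 m⁻¹·s⁻¹·kg:  kg·m⁻¹·s⁻¹
  (713 m⁻²·W) / (202 s^-2·m):  [kg·s⁻³] / [m·s⁻²] = kg·m⁻¹·s⁻¹
Every term reduces to kg·m⁻¹·s⁻¹.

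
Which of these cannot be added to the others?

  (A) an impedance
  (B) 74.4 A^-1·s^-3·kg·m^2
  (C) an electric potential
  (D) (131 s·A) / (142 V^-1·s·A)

(A)

Dimensions:
  (A) [impedance] = kg·m²·s⁻³·A⁻²
  (B) kg·m²·s⁻³·A⁻¹
  (C) [electric potential] = kg·m²·s⁻³·A⁻¹
  (D) [s·A] / [kg⁻¹·m⁻²·s⁴·A²] = kg·m²·s⁻³·A⁻¹
All reduce to kg·m²·s⁻³·A⁻¹ except (A), which is kg·m²·s⁻³·A⁻².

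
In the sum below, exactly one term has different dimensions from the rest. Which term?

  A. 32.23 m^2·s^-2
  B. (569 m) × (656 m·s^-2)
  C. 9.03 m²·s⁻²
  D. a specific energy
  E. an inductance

Dimensions:
  A. m²·s⁻²
  B. [m] · [m·s⁻²] = m²·s⁻²
  C. m²·s⁻²
  D. [specific energy] = m²·s⁻²
  E. [inductance] = kg·m²·s⁻²·A⁻²
All reduce to m²·s⁻² except E., which is kg·m²·s⁻²·A⁻².

E.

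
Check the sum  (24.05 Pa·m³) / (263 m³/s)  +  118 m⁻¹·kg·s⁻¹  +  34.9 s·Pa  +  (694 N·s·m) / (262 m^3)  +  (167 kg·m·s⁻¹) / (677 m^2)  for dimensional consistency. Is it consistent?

Work out the base dimensions of each:
  (24.05 Pa·m³) / (263 m³/s):  [kg·m²·s⁻²] / [m³·s⁻¹] = kg·m⁻¹·s⁻¹
  118 m⁻¹·kg·s⁻¹:  kg·m⁻¹·s⁻¹
  34.9 s·Pa:  Pa·s = N·m⁻²·s = kg·m⁻¹·s⁻¹
  (694 N·s·m) / (262 m^3):  [kg·m²·s⁻¹] / [m³] = kg·m⁻¹·s⁻¹
  (167 kg·m·s⁻¹) / (677 m^2):  [kg·m·s⁻¹] / [m²] = kg·m⁻¹·s⁻¹
Every term reduces to kg·m⁻¹·s⁻¹.

Yes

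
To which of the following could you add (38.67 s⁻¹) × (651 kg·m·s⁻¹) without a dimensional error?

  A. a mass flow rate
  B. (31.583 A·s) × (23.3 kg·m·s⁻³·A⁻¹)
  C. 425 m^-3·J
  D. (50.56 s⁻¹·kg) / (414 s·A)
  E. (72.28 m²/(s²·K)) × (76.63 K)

B.

Reference: [s⁻¹] · [kg·m·s⁻¹] = kg·m·s⁻².
Each option:
  A. [mass flow rate] = kg·s⁻¹
  B. [s·A] · [kg·m·s⁻³·A⁻¹] = kg·m·s⁻²  ← same
  C. J·m⁻³ = N·m·m⁻³ = kg·m⁻¹·s⁻²
  D. [kg·s⁻¹] / [s·A] = kg·s⁻²·A⁻¹
  E. [m²·s⁻²·K⁻¹] · [K] = m²·s⁻²
Only B. matches kg·m·s⁻².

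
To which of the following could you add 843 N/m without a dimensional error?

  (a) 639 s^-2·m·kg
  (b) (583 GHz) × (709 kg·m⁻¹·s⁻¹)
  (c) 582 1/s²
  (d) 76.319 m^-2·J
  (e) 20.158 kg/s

Reference: N·m⁻¹ = kg·m·s⁻²·m⁻¹ = kg·s⁻².
Each option:
  (a) kg·m·s⁻²
  (b) [s⁻¹] · [kg·m⁻¹·s⁻¹] = kg·m⁻¹·s⁻²
  (c) s⁻²
  (d) J·m⁻² = N·m·m⁻² = kg·s⁻²  ← same
  (e) kg·s⁻¹
Only (d) matches kg·s⁻².

(d)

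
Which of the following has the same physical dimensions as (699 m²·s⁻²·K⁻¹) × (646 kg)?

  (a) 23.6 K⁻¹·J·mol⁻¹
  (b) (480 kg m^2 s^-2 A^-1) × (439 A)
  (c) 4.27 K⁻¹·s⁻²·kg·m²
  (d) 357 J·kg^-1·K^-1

(c)

Reference: [m²·s⁻²·K⁻¹] · [kg] = kg·m²·s⁻²·K⁻¹.
Each option:
  (a) J·mol⁻¹·K⁻¹ = N·m·mol⁻¹·K⁻¹ = kg·m²·s⁻²·K⁻¹·mol⁻¹
  (b) [kg·m²·s⁻²·A⁻¹] · [A] = kg·m²·s⁻²
  (c) kg·m²·s⁻²·K⁻¹  ← same
  (d) J·kg⁻¹·K⁻¹ = N·m·kg⁻¹·K⁻¹ = m²·s⁻²·K⁻¹
Only (c) matches kg·m²·s⁻²·K⁻¹.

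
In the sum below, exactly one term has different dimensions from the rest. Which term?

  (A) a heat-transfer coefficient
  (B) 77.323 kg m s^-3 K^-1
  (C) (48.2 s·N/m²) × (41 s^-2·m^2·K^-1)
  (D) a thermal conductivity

Dimensions:
  (A) [heat-transfer coefficient] = kg·s⁻³·K⁻¹
  (B) kg·m·s⁻³·K⁻¹
  (C) [kg·m⁻¹·s⁻¹] · [m²·s⁻²·K⁻¹] = kg·m·s⁻³·K⁻¹
  (D) [thermal conductivity] = kg·m·s⁻³·K⁻¹
All reduce to kg·m·s⁻³·K⁻¹ except (A), which is kg·s⁻³·K⁻¹.

(A)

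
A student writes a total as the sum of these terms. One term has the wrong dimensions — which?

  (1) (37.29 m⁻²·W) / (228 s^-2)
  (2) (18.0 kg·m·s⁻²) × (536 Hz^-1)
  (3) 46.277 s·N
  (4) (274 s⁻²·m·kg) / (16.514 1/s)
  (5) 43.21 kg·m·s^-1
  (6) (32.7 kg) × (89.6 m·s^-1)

(1)

Expand each in SI base units:
  (1) [kg·s⁻³] / [s⁻²] = kg·s⁻¹
  (2) [kg·m·s⁻²] · [s] = kg·m·s⁻¹
  (3) N·s = kg·m·s⁻²·s = kg·m·s⁻¹
  (4) [kg·m·s⁻²] / [s⁻¹] = kg·m·s⁻¹
  (5) kg·m·s⁻¹
  (6) [kg] · [m·s⁻¹] = kg·m·s⁻¹
All reduce to kg·m·s⁻¹ except (1), which is kg·s⁻¹.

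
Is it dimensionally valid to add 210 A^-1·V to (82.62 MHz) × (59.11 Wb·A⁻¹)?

Expand each in SI base units:
  210 A^-1·V:  V·A⁻¹ = J·C⁻¹·A⁻¹ = kg·m²·s⁻³·A⁻²
  (82.62 MHz) × (59.11 Wb·A⁻¹):  [s⁻¹] · [kg·m²·s⁻²·A⁻²] = kg·m²·s⁻³·A⁻²
Both are kg·m²·s⁻³·A⁻², so they have the same dimensions and can be added.

Yes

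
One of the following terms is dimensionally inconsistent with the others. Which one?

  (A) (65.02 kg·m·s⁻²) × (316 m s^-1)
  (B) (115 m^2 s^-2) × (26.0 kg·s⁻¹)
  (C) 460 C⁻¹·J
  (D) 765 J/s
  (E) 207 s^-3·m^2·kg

(C)

Dimensions:
  (A) [kg·m·s⁻²] · [m·s⁻¹] = kg·m²·s⁻³
  (B) [m²·s⁻²] · [kg·s⁻¹] = kg·m²·s⁻³
  (C) J·C⁻¹ = N·m·(s·A)⁻¹ = kg·m²·s⁻³·A⁻¹
  (D) J·s⁻¹ = N·m·s⁻¹ = kg·m²·s⁻³
  (E) kg·m²·s⁻³
All reduce to kg·m²·s⁻³ except (C), which is kg·m²·s⁻³·A⁻¹.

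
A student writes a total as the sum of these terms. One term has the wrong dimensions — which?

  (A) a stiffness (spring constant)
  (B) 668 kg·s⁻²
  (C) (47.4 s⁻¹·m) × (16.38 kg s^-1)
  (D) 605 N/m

Work out the base dimensions of each:
  (A) [stiffness (spring constant)] = kg·s⁻²
  (B) kg·s⁻²
  (C) [m·s⁻¹] · [kg·s⁻¹] = kg·m·s⁻²
  (D) N·m⁻¹ = kg·m·s⁻²·m⁻¹ = kg·s⁻²
All reduce to kg·s⁻² except (C), which is kg·m·s⁻².

(C)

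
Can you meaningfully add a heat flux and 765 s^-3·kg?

Yes

Dimensions:
  a heat flux:  [heat flux] = kg·s⁻³
  765 s^-3·kg:  kg·s⁻³
Both are kg·s⁻³, so they have the same dimensions and can be added.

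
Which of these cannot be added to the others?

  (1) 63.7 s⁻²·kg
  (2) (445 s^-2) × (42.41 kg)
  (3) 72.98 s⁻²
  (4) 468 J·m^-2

(3)

Reduce each to base SI dimensions:
  (1) kg·s⁻²
  (2) [s⁻²] · [kg] = kg·s⁻²
  (3) s⁻²
  (4) J·m⁻² = N·m·m⁻² = kg·s⁻²
All reduce to kg·s⁻² except (3), which is s⁻².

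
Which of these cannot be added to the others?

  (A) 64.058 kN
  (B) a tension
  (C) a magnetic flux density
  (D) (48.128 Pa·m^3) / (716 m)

Expand each in SI base units:
  (A) N = kg·m·s⁻²
  (B) [tension] = kg·m·s⁻²
  (C) [magnetic flux density] = kg·s⁻²·A⁻¹
  (D) [kg·m²·s⁻²] / [m] = kg·m·s⁻²
All reduce to kg·m·s⁻² except (C), which is kg·s⁻²·A⁻¹.

(C)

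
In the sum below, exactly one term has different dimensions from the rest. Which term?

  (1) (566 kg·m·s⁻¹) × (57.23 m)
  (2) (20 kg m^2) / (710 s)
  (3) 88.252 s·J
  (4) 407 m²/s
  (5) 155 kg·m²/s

(4)

Expand each in SI base units:
  (1) [kg·m·s⁻¹] · [m] = kg·m²·s⁻¹
  (2) [kg·m²] / [s] = kg·m²·s⁻¹
  (3) J·s = N·m·s = kg·m²·s⁻¹
  (4) m²·s⁻¹
  (5) kg·m²·s⁻¹
All reduce to kg·m²·s⁻¹ except (4), which is m²·s⁻¹.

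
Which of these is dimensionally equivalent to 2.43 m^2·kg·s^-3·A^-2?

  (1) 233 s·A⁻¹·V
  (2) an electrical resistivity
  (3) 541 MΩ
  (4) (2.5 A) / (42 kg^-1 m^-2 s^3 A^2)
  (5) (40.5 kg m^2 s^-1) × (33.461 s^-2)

(3)

Reference: kg·m²·s⁻³·A⁻².
Each option:
  (1) V·s·A⁻¹ = J·C⁻¹·s·A⁻¹ = kg·m²·s⁻²·A⁻²
  (2) [electrical resistivity] = kg·m³·s⁻³·A⁻²
  (3) Ω = V·A⁻¹ = kg·m²·s⁻³·A⁻²  ← same
  (4) [A] / [kg⁻¹·m⁻²·s³·A²] = kg·m²·s⁻³·A⁻¹
  (5) [kg·m²·s⁻¹] · [s⁻²] = kg·m²·s⁻³
Only (3) matches kg·m²·s⁻³·A⁻².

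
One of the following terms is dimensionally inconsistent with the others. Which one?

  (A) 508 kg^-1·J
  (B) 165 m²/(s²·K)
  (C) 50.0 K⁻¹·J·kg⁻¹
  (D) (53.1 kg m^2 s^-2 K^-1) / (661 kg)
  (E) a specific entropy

In SI base units:
  (A) J·kg⁻¹ = N·m·kg⁻¹ = m²·s⁻²
  (B) m²·s⁻²·K⁻¹
  (C) J·kg⁻¹·K⁻¹ = N·m·kg⁻¹·K⁻¹ = m²·s⁻²·K⁻¹
  (D) [kg·m²·s⁻²·K⁻¹] / [kg] = m²·s⁻²·K⁻¹
  (E) [specific entropy] = m²·s⁻²·K⁻¹
All reduce to m²·s⁻²·K⁻¹ except (A), which is m²·s⁻².

(A)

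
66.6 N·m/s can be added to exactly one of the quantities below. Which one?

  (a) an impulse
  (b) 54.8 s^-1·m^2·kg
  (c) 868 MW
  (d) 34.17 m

(c)

Reference: N·m·s⁻¹ = kg·m·s⁻²·m·s⁻¹ = kg·m²·s⁻³.
Each option:
  (a) [impulse] = kg·m·s⁻¹
  (b) kg·m²·s⁻¹
  (c) W = J·s⁻¹ = kg·m²·s⁻³  ← same
  (d) m
Only (c) matches kg·m²·s⁻³.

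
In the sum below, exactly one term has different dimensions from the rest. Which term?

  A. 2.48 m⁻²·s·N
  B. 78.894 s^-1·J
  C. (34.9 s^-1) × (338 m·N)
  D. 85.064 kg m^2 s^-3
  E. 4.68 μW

Expand each in SI base units:
  A. N·s·m⁻² = kg·m·s⁻²·s·m⁻² = kg·m⁻¹·s⁻¹
  B. J·s⁻¹ = N·m·s⁻¹ = kg·m²·s⁻³
  C. [s⁻¹] · [kg·m²·s⁻²] = kg·m²·s⁻³
  D. kg·m²·s⁻³
  E. W = J·s⁻¹ = kg·m²·s⁻³
All reduce to kg·m²·s⁻³ except A., which is kg·m⁻¹·s⁻¹.

A.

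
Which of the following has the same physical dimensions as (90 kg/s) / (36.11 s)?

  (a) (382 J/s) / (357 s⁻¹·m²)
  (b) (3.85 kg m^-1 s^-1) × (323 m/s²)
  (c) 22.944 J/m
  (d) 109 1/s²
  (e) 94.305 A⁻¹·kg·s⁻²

(a)

Reference: [kg·s⁻¹] / [s] = kg·s⁻².
Each option:
  (a) [kg·m²·s⁻³] / [m²·s⁻¹] = kg·s⁻²  ← same
  (b) [kg·m⁻¹·s⁻¹] · [m·s⁻²] = kg·s⁻³
  (c) J·m⁻¹ = N·m·m⁻¹ = kg·m·s⁻²
  (d) s⁻²
  (e) kg·s⁻²·A⁻¹
Only (a) matches kg·s⁻².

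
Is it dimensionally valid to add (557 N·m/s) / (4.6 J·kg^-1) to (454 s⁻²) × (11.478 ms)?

Dimensions:
  (557 N·m/s) / (4.6 J·kg^-1):  [kg·m²·s⁻³] / [m²·s⁻²] = kg·s⁻¹
  (454 s⁻²) × (11.478 ms):  [s⁻²] · [s] = s⁻¹
kg·s⁻¹ ≠ s⁻¹, so they cannot be added.

No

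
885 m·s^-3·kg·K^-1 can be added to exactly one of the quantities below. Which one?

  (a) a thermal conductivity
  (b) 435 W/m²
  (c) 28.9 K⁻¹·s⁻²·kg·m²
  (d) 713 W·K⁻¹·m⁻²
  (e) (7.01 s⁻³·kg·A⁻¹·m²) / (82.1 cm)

Reference: kg·m·s⁻³·K⁻¹.
Each option:
  (a) [thermal conductivity] = kg·m·s⁻³·K⁻¹  ← same
  (b) W·m⁻² = J·s⁻¹·m⁻² = kg·s⁻³
  (c) kg·m²·s⁻²·K⁻¹
  (d) W·m⁻²·K⁻¹ = J·s⁻¹·m⁻²·K⁻¹ = kg·s⁻³·K⁻¹
  (e) [kg·m²·s⁻³·A⁻¹] / [m] = kg·m·s⁻³·A⁻¹
Only (a) matches kg·m·s⁻³·K⁻¹.

(a)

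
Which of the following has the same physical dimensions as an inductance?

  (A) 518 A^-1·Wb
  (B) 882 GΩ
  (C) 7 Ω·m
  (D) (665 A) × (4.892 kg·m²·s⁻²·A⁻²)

Reference: [inductance] = kg·m²·s⁻²·A⁻².
Each option:
  (A) Wb·A⁻¹ = V·s·A⁻¹ = kg·m²·s⁻²·A⁻²  ← same
  (B) Ω = V·A⁻¹ = kg·m²·s⁻³·A⁻²
  (C) Ω·m = V·A⁻¹·m = kg·m³·s⁻³·A⁻²
  (D) [A] · [kg·m²·s⁻²·A⁻²] = kg·m²·s⁻²·A⁻¹
Only (A) matches kg·m²·s⁻²·A⁻².

(A)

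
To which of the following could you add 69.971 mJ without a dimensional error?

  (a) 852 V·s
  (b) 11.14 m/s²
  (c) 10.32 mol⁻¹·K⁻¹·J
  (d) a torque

(d)

Reference: J = N·m = kg·m²·s⁻².
Each option:
  (a) V·s = J·C⁻¹·s = kg·m²·s⁻²·A⁻¹
  (b) m·s⁻²
  (c) J·mol⁻¹·K⁻¹ = N·m·mol⁻¹·K⁻¹ = kg·m²·s⁻²·K⁻¹·mol⁻¹
  (d) [torque] = kg·m²·s⁻²  ← same
Only (d) matches kg·m²·s⁻².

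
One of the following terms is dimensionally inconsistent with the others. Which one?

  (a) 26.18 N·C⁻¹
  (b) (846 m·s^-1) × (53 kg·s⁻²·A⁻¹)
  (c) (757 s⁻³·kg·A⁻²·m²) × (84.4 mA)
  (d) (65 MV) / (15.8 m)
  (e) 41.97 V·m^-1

In SI base units:
  (a) N·C⁻¹ = kg·m·s⁻²·(s·A)⁻¹ = kg·m·s⁻³·A⁻¹
  (b) [m·s⁻¹] · [kg·s⁻²·A⁻¹] = kg·m·s⁻³·A⁻¹
  (c) [kg·m²·s⁻³·A⁻²] · [A] = kg·m²·s⁻³·A⁻¹
  (d) [kg·m²·s⁻³·A⁻¹] / [m] = kg·m·s⁻³·A⁻¹
  (e) V·m⁻¹ = J·C⁻¹·m⁻¹ = kg·m·s⁻³·A⁻¹
All reduce to kg·m·s⁻³·A⁻¹ except (c), which is kg·m²·s⁻³·A⁻¹.

(c)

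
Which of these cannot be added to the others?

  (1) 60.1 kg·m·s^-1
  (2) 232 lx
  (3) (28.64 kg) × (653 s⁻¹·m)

(2)

In SI base units:
  (1) kg·m·s⁻¹
  (2) lx = lm·m⁻² = m⁻²·cd
  (3) [kg] · [m·s⁻¹] = kg·m·s⁻¹
All reduce to kg·m·s⁻¹ except (2), which is m⁻²·cd.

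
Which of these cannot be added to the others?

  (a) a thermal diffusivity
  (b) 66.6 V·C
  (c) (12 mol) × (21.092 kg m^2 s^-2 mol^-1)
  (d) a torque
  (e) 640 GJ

Reduce each to base SI dimensions:
  (a) [thermal diffusivity] = m²·s⁻¹
  (b) C·V = s·A·J·C⁻¹ = kg·m²·s⁻²
  (c) [mol] · [kg·m²·s⁻²·mol⁻¹] = kg·m²·s⁻²
  (d) [torque] = kg·m²·s⁻²
  (e) J = N·m = kg·m²·s⁻²
All reduce to kg·m²·s⁻² except (a), which is m²·s⁻¹.

(a)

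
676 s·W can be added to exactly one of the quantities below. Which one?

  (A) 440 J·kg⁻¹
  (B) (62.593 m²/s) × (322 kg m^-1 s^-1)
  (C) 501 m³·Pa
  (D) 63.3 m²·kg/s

(C)

Reference: W·s = J·s⁻¹·s = kg·m²·s⁻².
Each option:
  (A) J·kg⁻¹ = N·m·kg⁻¹ = m²·s⁻²
  (B) [m²·s⁻¹] · [kg·m⁻¹·s⁻¹] = kg·m·s⁻²
  (C) Pa·m³ = N·m⁻²·m³ = kg·m²·s⁻²  ← same
  (D) kg·m²·s⁻¹
Only (C) matches kg·m²·s⁻².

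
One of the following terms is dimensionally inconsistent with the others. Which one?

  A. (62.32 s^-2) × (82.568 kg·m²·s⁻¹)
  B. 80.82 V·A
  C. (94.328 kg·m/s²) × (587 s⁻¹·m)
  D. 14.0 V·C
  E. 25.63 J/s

D.

Reduce each to base SI dimensions:
  A. [s⁻²] · [kg·m²·s⁻¹] = kg·m²·s⁻³
  B. V·A = J·C⁻¹·A = kg·m²·s⁻³
  C. [kg·m·s⁻²] · [m·s⁻¹] = kg·m²·s⁻³
  D. C·V = s·A·J·C⁻¹ = kg·m²·s⁻²
  E. J·s⁻¹ = N·m·s⁻¹ = kg·m²·s⁻³
All reduce to kg·m²·s⁻³ except D., which is kg·m²·s⁻².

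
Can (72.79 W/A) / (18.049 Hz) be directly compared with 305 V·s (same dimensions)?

Work out the base dimensions of each:
  (72.79 W/A) / (18.049 Hz):  [kg·m²·s⁻³·A⁻¹] / [s⁻¹] = kg·m²·s⁻²·A⁻¹
  305 V·s:  V·s = J·C⁻¹·s = kg·m²·s⁻²·A⁻¹
Both are kg·m²·s⁻²·A⁻¹, so they have the same dimensions and can be added.

Yes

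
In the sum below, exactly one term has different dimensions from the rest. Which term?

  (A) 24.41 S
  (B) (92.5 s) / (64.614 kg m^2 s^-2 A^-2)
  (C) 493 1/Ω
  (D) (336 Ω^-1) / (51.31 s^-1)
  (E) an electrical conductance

Dimensions:
  (A) S = Ω⁻¹ = kg⁻¹·m⁻²·s³·A²
  (B) [s] / [kg·m²·s⁻²·A⁻²] = kg⁻¹·m⁻²·s³·A²
  (C) Ω⁻¹ = (V·A⁻¹)⁻¹ = kg⁻¹·m⁻²·s³·A²
  (D) [kg⁻¹·m⁻²·s³·A²] / [s⁻¹] = kg⁻¹·m⁻²·s⁴·A²
  (E) [electrical conductance] = kg⁻¹·m⁻²·s³·A²
All reduce to kg⁻¹·m⁻²·s³·A² except (D), which is kg⁻¹·m⁻²·s⁴·A².

(D)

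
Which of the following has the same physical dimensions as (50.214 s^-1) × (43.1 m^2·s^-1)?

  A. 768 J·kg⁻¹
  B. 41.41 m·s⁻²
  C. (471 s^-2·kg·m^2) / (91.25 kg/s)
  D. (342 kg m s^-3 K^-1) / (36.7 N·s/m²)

Reference: [s⁻¹] · [m²·s⁻¹] = m²·s⁻².
Each option:
  A. J·kg⁻¹ = N·m·kg⁻¹ = m²·s⁻²  ← same
  B. m·s⁻²
  C. [kg·m²·s⁻²] / [kg·s⁻¹] = m²·s⁻¹
  D. [kg·m·s⁻³·K⁻¹] / [kg·m⁻¹·s⁻¹] = m²·s⁻²·K⁻¹
Only A. matches m²·s⁻².

A.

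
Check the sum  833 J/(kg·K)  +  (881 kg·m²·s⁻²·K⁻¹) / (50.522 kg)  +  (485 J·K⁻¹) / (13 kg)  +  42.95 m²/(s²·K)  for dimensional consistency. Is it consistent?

Yes

Reduce each to base SI dimensions:
  833 J/(kg·K):  J·kg⁻¹·K⁻¹ = N·m·kg⁻¹·K⁻¹ = m²·s⁻²·K⁻¹
  (881 kg·m²·s⁻²·K⁻¹) / (50.522 kg):  [kg·m²·s⁻²·K⁻¹] / [kg] = m²·s⁻²·K⁻¹
  (485 J·K⁻¹) / (13 kg):  [kg·m²·s⁻²·K⁻¹] / [kg] = m²·s⁻²·K⁻¹
  42.95 m²/(s²·K):  m²·s⁻²·K⁻¹
Every term reduces to m²·s⁻²·K⁻¹.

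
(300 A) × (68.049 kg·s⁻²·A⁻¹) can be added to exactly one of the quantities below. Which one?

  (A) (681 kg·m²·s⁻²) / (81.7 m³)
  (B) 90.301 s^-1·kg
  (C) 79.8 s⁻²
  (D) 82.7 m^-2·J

Reference: [A] · [kg·s⁻²·A⁻¹] = kg·s⁻².
Each option:
  (A) [kg·m²·s⁻²] / [m³] = kg·m⁻¹·s⁻²
  (B) kg·s⁻¹
  (C) s⁻²
  (D) J·m⁻² = N·m·m⁻² = kg·s⁻²  ← same
Only (D) matches kg·s⁻².

(D)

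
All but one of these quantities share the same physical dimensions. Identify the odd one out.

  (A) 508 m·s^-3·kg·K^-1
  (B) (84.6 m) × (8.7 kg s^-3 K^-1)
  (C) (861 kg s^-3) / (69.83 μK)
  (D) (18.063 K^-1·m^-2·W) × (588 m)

Reduce each to base SI dimensions:
  (A) kg·m·s⁻³·K⁻¹
  (B) [m] · [kg·s⁻³·K⁻¹] = kg·m·s⁻³·K⁻¹
  (C) [kg·s⁻³] / [K] = kg·s⁻³·K⁻¹
  (D) [kg·s⁻³·K⁻¹] · [m] = kg·m·s⁻³·K⁻¹
All reduce to kg·m·s⁻³·K⁻¹ except (C), which is kg·s⁻³·K⁻¹.

(C)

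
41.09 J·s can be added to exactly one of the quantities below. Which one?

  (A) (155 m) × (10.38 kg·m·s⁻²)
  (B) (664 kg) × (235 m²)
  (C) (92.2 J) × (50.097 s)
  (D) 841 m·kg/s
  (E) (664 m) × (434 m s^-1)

(C)

Reference: J·s = N·m·s = kg·m²·s⁻¹.
Each option:
  (A) [m] · [kg·m·s⁻²] = kg·m²·s⁻²
  (B) [kg] · [m²] = kg·m²
  (C) [kg·m²·s⁻²] · [s] = kg·m²·s⁻¹  ← same
  (D) kg·m·s⁻¹
  (E) [m] · [m·s⁻¹] = m²·s⁻¹
Only (C) matches kg·m²·s⁻¹.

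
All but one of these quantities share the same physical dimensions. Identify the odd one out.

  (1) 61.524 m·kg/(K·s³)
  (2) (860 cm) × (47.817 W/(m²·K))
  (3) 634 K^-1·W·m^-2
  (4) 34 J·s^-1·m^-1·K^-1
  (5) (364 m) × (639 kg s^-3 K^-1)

Dimensions:
  (1) kg·m·s⁻³·K⁻¹
  (2) [m] · [kg·s⁻³·K⁻¹] = kg·m·s⁻³·K⁻¹
  (3) W·m⁻²·K⁻¹ = J·s⁻¹·m⁻²·K⁻¹ = kg·s⁻³·K⁻¹
  (4) J·s⁻¹·m⁻¹·K⁻¹ = N·m·s⁻¹·m⁻¹·K⁻¹ = kg·m·s⁻³·K⁻¹
  (5) [m] · [kg·s⁻³·K⁻¹] = kg·m·s⁻³·K⁻¹
All reduce to kg·m·s⁻³·K⁻¹ except (3), which is kg·s⁻³·K⁻¹.

(3)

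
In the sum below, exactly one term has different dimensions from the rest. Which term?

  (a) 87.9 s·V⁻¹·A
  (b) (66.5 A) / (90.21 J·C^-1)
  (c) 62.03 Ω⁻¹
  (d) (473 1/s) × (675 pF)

Expand each in SI base units:
  (a) A·s·V⁻¹ = A·s·(J·C⁻¹)⁻¹ = kg⁻¹·m⁻²·s⁴·A²
  (b) [A] / [kg·m²·s⁻³·A⁻¹] = kg⁻¹·m⁻²·s³·A²
  (c) Ω⁻¹ = (V·A⁻¹)⁻¹ = kg⁻¹·m⁻²·s³·A²
  (d) [s⁻¹] · [kg⁻¹·m⁻²·s⁴·A²] = kg⁻¹·m⁻²·s³·A²
All reduce to kg⁻¹·m⁻²·s³·A² except (a), which is kg⁻¹·m⁻²·s⁴·A².

(a)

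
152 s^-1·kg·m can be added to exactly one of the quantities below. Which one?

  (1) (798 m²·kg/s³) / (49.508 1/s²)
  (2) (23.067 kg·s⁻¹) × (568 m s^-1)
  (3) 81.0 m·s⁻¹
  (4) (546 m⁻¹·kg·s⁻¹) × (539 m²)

(4)

Reference: kg·m·s⁻¹.
Each option:
  (1) [kg·m²·s⁻³] / [s⁻²] = kg·m²·s⁻¹
  (2) [kg·s⁻¹] · [m·s⁻¹] = kg·m·s⁻²
  (3) m·s⁻¹
  (4) [kg·m⁻¹·s⁻¹] · [m²] = kg·m·s⁻¹  ← same
Only (4) matches kg·m·s⁻¹.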